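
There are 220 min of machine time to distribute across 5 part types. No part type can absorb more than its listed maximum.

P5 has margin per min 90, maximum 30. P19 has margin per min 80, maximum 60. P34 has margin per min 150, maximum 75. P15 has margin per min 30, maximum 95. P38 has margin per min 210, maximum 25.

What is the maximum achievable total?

24900

Highest margin per min first: P38 210 > P34 150 > P5 90 > P19 80 > P15 30.
Give P38 25 to hit its cap of 25 ; 195 left.
Give P34 75 to hit its cap of 75 ; 120 left.
P5: +30 to 30 (cap) ; 90 left.
Give P19 60 to hit its cap of 60 ; 30 left.
Only 30 left; P15 takes them to reach 30.
Total = 90×30 + 80×60 + 150×75 + 30×30 + 210×25 = 24900.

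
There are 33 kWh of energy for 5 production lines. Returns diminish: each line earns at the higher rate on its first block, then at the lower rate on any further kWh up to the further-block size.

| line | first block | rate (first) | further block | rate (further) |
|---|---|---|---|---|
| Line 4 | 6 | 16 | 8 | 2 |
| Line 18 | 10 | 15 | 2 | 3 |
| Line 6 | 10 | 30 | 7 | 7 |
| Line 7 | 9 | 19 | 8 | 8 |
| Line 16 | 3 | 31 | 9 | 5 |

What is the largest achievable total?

Treat each block as its own option and order by rate: Line 16/T1 31 > Line 6/T1 30 > Line 7/T1 19 > Line 4/T1 16 > Line 18/T1 15 > Line 7/T2 8 > Line 6/T2 7 > Line 16/T2 5 > Line 18/T2 3 > Line 4/T2 2.
Line 16/T1 (31): +3 → 30 left.
Line 6 T1 at 30: fill all 10 → 20 left.
Fill Line 7 T1 block (9 at 19) → 11 left.
Line 4/T1 (16): +6 → 5 left.
Line 18 T1 at 15: only 5 left, fill 5.
Total = 31×3 + 30×10 + 19×9 + 16×6 + 15×5 = 735.

735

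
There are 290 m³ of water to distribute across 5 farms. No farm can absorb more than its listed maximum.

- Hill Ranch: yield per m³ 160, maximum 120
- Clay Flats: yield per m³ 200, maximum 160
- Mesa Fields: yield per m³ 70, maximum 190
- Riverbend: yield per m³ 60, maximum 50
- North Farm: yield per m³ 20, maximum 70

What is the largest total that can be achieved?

51900

Order the farms by yield per m³: Clay Flats 200 > Hill Ranch 160 > Mesa Fields 70 > Riverbend 60 > North Farm 20.
Clay Flats: +160 to 160 (cap) → 130 left.
Hill Ranch takes 120 to reach its cap of 120 → 10 left.
Mesa Fields has room for 190 but only 10 remain, so it gets 10.
Total = 160×120 + 200×160 + 70×10 = 51900.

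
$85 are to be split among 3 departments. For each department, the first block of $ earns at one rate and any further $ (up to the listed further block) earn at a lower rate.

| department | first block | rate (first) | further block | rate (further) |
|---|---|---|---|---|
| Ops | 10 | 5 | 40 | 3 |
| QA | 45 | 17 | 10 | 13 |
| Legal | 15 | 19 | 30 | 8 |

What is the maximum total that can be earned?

1300

Rank every tier by rate: Legal/tier1 19 > QA/tier1 17 > QA/tier2 13 > Legal/tier2 8 > Ops/tier1 5 > Ops/tier2 3.
Fill Legal tier1 block (15 at 19) ; 70 left.
Fill QA tier1 block (45 at 17) ; 25 left.
QA tier2 at 13: fill all 10 ; 15 left.
15 remain; put them into Legal tier2 at 8.
Total = 19×15 + 17×45 + 13×10 + 8×15 = 1300.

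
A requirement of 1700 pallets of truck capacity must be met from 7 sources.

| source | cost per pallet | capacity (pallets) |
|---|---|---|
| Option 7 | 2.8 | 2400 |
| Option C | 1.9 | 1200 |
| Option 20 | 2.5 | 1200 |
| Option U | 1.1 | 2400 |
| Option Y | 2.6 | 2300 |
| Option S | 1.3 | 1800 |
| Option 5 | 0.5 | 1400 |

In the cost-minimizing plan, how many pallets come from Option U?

300

Cheapest first:
Option 5 at 0.5: take all 1400 pallets — 300 still needed.
Option U at 1.1: take 300 of its 2400 — requirement met.
Option S, Option C, Option 20, Option Y, Option 7: unused.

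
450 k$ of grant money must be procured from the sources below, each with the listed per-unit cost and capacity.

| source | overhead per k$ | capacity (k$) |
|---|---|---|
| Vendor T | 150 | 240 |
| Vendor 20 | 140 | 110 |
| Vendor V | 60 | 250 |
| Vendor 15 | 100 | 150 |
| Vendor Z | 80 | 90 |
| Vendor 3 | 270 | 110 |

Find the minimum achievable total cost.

Use sources in increasing cost order.
Vendor V (60): use full 250 → 200 k$ to go.
Vendor Z (80): use full 90 → 110 k$ to go.
Take 110 from Vendor 15 at 100 to finish.
Vendor 20, Vendor T, Vendor 3: unused.
Cost = 250×60 + 90×80 + 110×100 = 33200.

33200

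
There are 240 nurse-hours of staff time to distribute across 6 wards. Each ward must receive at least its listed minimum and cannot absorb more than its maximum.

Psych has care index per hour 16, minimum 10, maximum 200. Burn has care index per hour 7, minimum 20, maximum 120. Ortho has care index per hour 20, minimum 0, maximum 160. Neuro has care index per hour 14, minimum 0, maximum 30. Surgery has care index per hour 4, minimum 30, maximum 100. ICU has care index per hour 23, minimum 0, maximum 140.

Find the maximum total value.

4440

Meeting every minimum uses 10+20+0+0+30+0 = 60 nurse-hours, leaving 180.
Highest care index per hour first: ICU 23 > Ortho 20 > Psych 16 > Neuro 14 > Burn 7 > Surgery 4.
Give ICU 140 more to hit its cap of 140 → 40 left.
Only 40 left; Ortho takes them to reach 40.
Total = 16×10 + 7×20 + 20×40 + 4×30 + 23×140 = 4440.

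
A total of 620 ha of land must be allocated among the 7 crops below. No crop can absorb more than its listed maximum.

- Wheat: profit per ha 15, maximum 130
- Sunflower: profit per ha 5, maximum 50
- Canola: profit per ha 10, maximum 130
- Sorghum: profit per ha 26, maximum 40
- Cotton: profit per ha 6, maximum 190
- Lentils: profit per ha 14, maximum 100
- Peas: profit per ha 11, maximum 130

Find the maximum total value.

7660

Order the crops by profit per ha: Sorghum 26 > Wheat 15 > Lentils 14 > Peas 11 > Canola 10 > Cotton 6 > Sunflower 5.
Sorghum: +40 to 40 (cap) → 580 left.
Wheat: +130 to 130 (cap) → 450 left.
Lentils: +100 to 100 (cap) → 350 left.
Give Peas 130 to hit its cap of 130 → 220 left.
Canola takes 130 to reach its cap of 130 → 90 left.
Cotton has room for 190 but only 90 remain, so it gets 90.
Total = 15×130 + 10×130 + 26×40 + 6×90 + 14×100 + 11×130 = 7660.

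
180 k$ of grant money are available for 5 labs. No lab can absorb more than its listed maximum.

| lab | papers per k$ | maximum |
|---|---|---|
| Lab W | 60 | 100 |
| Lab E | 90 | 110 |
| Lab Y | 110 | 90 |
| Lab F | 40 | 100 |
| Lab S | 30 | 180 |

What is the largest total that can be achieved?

18000

Highest papers per k$ first: Lab Y 110 > Lab E 90 > Lab W 60 > Lab F 40 > Lab S 30.
Give Lab Y 90 to hit its cap of 90 ; 90 left.
Lab E: +90 (room for 110) → 90. Pool exhausted.
Total = 90×90 + 110×90 = 18000.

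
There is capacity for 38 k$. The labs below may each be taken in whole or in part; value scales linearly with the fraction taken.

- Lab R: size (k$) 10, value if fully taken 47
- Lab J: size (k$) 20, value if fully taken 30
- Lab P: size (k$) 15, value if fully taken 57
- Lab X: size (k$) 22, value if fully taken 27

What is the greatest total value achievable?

Sort by value density: Lab R 47/10≈4.7, Lab P 57/15≈3.8, Lab J 30/20≈1.5, Lab X 27/22≈1.23.
Take all of Lab R (10 k$, value 47) ; 28 k$ left.
All 15 k$ of Lab P fit (value 57) ; 13 remain.
13 k$ left: a 13/20 share of Lab J gives 30×13/20 = 19.5.
Total value = 123.5.

123.5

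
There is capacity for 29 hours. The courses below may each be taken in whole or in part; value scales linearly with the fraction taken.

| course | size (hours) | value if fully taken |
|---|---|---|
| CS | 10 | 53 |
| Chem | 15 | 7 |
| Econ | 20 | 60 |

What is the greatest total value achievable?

110

Rank by value-to-size ratio: CS 53/10≈5.3, Econ 60/20≈3, Chem 7/15≈0.467.
CS: take in full, 10 hours for value 53 ; 19 left.
Fill the last 19 hours with part of Econ: 19/20 of it earns 57.
Total value = 110.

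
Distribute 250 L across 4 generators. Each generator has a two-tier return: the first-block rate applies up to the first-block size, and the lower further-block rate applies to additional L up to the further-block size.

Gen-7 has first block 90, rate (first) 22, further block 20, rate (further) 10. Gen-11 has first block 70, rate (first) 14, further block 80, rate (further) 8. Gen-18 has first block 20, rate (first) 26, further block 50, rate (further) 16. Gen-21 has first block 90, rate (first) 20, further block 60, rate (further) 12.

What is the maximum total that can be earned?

Order all 8 blocks by rate: Gen-18/first 26 > Gen-7/first 22 > Gen-21/first 20 > Gen-18/second 16 > Gen-11/first 14 > Gen-21/second 12 > Gen-7/second 10 > Gen-11/second 8.
Gen-18 first at 26: fill all 20 ; 230 left.
Gen-7 first at 22: fill all 90 ; 140 left.
Gen-21/first (20): +90 ; 50 left.
Fill Gen-18 second block (50 at 16) ; 0 left.
Total = 26×20 + 22×90 + 20×90 + 16×50 = 5100.

5100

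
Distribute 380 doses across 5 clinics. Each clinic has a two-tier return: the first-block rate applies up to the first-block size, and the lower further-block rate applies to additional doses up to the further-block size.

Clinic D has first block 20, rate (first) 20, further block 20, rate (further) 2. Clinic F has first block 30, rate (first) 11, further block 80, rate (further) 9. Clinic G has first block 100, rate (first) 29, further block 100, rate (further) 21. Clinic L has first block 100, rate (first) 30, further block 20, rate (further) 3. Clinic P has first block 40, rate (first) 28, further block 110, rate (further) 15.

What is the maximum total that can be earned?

9820

Order all 10 blocks by rate: Clinic L/first 30 > Clinic G/first 29 > Clinic P/first 28 > Clinic G/second 21 > Clinic D/first 20 > Clinic P/second 15 > Clinic F/first 11 > Clinic F/second 9 > Clinic L/second 3 > Clinic D/second 2.
Fill Clinic L first block (100 at 30) — 280 left.
Clinic G first at 29: fill all 100 — 180 left.
Clinic P/first (28): +40 — 140 left.
Clinic G/second (21): +100 — 40 left.
Clinic D/first (20): +20 — 20 left.
Clinic P second at 15: only 20 left, fill 20.
Total = 30×100 + 29×100 + 28×40 + 21×100 + 20×20 + 15×20 = 9820.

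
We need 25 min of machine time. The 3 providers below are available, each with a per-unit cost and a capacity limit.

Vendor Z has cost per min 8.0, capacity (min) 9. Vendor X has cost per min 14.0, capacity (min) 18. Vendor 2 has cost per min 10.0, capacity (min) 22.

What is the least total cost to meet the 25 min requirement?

232

Fill from the cheapest provider first.
Vendor Z (8.0): use full 9 ; 16 min to go.
Vendor 2 at 10.0: take 16 of its 22 ; requirement met.
Vendor X: unused.
Cost = 9×8.0 + 16×10.0 = 232.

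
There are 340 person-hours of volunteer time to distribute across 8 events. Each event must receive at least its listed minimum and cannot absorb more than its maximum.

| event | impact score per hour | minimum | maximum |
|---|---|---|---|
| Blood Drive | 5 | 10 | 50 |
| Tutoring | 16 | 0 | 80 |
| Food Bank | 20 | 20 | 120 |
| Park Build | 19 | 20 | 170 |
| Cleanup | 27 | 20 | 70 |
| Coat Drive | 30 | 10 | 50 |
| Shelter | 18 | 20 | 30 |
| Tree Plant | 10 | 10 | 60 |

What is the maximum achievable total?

7440

Meeting every minimum uses 10+0+20+20+20+10+20+10 = 110 person-hours, leaving 230.
Highest impact score per hour first: Coat Drive 30 > Cleanup 27 > Food Bank 20 > Park Build 19 > Shelter 18 > Tutoring 16 > Tree Plant 10 > Blood Drive 5.
Coat Drive takes 40 more to reach its cap of 50 → 190 left.
Cleanup takes 50 more to reach its cap of 70 → 140 left.
Food Bank: +100 to 120 (cap) → 40 left.
Park Build has room for 150 more but only 40 remain, so it gets 60.
Total = 5×10 + 20×120 + 19×60 + 27×70 + 30×50 + 18×20 + 10×10 = 7440.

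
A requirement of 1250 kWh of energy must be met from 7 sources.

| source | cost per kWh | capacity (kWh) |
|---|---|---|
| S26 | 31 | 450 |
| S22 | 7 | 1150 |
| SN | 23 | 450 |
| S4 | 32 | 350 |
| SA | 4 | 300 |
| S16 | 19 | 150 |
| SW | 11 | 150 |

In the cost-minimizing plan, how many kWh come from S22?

Use sources in increasing cost order.
SA (4): use full 300 ; 950 kWh to go.
Take 950 from S22 at 7 to finish.
SW, S16, SN, S26, S4: unused.

950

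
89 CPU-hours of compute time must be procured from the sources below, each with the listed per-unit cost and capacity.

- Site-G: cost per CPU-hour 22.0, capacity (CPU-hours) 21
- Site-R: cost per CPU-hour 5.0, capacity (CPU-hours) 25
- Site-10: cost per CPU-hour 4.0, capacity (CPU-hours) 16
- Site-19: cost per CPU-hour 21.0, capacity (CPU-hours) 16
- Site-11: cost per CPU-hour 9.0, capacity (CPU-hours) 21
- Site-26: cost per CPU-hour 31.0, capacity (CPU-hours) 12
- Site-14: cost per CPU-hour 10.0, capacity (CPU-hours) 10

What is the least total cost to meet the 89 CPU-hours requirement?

Use sources in increasing cost order.
Take 16 from Site-10 at 4.0 ; need 73 more.
Site-R (5.0): use full 25 ; 48 CPU-hours to go.
Take 21 from Site-11 at 9.0 ; need 27 more.
Site-14 at 10.0: take all 10 CPU-hours ; 17 still needed.
Take 16 from Site-19 at 21.0 ; need 1 more.
Take 1 from Site-G at 22.0 to finish.
Site-26: unused.
Cost = 16×4.0 + 25×5.0 + 21×9.0 + 10×10.0 + 16×21.0 + 1×22.0 = 836.

836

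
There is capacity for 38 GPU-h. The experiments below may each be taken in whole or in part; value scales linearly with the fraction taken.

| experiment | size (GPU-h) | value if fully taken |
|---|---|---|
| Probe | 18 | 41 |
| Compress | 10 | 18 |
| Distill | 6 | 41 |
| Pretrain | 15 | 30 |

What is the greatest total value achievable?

110

Best value per unit of size first: Distill 41/6≈6.83, Probe 41/18≈2.28, Pretrain 30/15≈2, Compress 18/10≈1.8.
Take all of Distill (6 GPU-h, value 41) — 32 GPU-h left.
All 18 GPU-h of Probe fit (value 41) — 14 remain.
Only 14 GPU-h remain; take 14/15 of Pretrain for value 30×14/15 = 28.
Total value = 110.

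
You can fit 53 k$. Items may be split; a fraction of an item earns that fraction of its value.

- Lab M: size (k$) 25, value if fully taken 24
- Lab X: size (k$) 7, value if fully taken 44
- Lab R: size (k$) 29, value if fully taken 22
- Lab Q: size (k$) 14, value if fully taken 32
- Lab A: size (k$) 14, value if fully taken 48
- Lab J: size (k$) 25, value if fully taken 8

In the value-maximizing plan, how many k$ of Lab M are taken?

Rank by value-to-size ratio: Lab X 44/7≈6.29, Lab A 48/14≈3.43, Lab Q 32/14≈2.29, Lab M 24/25≈0.96, Lab R 22/29≈0.759, Lab J 8/25≈0.32.
All 7 k$ of Lab X fit (value 44) — 46 remain.
Take all of Lab A (14 k$, value 48) — 32 k$ left.
All 14 k$ of Lab Q fit (value 32) — 18 remain.
Fill the last 18 k$ with part of Lab M: 18/25 of it earns 17.28.

18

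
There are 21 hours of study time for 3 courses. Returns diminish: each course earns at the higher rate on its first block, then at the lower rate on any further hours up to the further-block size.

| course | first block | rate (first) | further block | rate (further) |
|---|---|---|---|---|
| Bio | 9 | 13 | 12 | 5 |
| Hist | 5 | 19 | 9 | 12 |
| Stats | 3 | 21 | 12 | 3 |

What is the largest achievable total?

Rank every tier by rate: Stats/first 21 > Hist/first 19 > Bio/first 13 > Hist/second 12 > Bio/second 5 > Stats/second 3.
Fill Stats first block (3 at 21) — 18 left.
Fill Hist first block (5 at 19) — 13 left.
Bio first at 13: fill all 9 — 4 left.
Hist second at 12: only 4 left, fill 4.
Total = 21×3 + 19×5 + 13×9 + 12×4 = 323.

323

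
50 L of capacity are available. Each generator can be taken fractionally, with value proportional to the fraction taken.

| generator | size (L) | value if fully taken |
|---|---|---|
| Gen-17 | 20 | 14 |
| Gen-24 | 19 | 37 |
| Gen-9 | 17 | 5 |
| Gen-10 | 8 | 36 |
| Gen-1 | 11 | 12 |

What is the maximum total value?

Rank by value-to-size ratio: Gen-10 36/8≈4.5, Gen-24 37/19≈1.95, Gen-1 12/11≈1.09, Gen-17 14/20≈0.7, Gen-9 5/17≈0.294.
Gen-10: take in full, 8 L for value 36 — 42 left.
All 19 L of Gen-24 fit (value 37) — 23 remain.
All 11 L of Gen-1 fit (value 12) — 12 remain.
Only 12 L remain; take 12/20 of Gen-17 for value 14×12/20 = 8.4.
Total value = 93.4.

93.4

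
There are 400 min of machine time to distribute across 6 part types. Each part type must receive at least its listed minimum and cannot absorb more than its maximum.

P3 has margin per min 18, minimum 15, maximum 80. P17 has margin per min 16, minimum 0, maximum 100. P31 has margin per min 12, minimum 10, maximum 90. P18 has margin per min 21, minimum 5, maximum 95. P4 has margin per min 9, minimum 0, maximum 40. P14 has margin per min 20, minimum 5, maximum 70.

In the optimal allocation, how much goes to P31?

55

Meeting every minimum uses 15+0+10+5+0+5 = 35 min, leaving 365.
Rank by margin per min: P18 21 > P14 20 > P3 18 > P17 16 > P31 12 > P4 9.
P18 takes 90 more to reach its cap of 95 — 275 left.
P14 takes 65 more to reach its cap of 70 — 210 left.
P3 takes 65 more to reach its cap of 80 — 145 left.
Give P17 100 more to hit its cap of 100 — 45 left.
Only 45 left; P31 takes them to reach 55.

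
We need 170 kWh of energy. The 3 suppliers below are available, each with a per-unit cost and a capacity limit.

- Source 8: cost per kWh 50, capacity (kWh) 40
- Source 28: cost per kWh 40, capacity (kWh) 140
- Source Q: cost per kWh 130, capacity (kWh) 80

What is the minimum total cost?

Use suppliers in increasing cost order.
Source 28 (40): use full 140 — 30 kWh to go.
Take 30 from Source 8 at 50 to finish.
Source Q: unused.
Cost = 140×40 + 30×50 = 7100.

7100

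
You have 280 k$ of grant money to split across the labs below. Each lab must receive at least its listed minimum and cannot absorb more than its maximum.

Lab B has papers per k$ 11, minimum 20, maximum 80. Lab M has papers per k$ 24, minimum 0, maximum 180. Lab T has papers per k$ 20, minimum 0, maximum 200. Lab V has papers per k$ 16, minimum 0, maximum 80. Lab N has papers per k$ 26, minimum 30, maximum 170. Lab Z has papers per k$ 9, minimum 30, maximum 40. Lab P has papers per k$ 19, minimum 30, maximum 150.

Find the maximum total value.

6200

Meeting every minimum uses 20+0+0+0+30+30+30 = 110 k$, leaving 170.
Order the labs by papers per k$: Lab N 26 > Lab M 24 > Lab T 20 > Lab P 19 > Lab V 16 > Lab B 11 > Lab Z 9.
Lab N takes 140 more to reach its cap of 170 — 30 left.
Lab M has room for 180 more but only 30 remain, so it gets 30.
Total = 11×20 + 24×30 + 26×170 + 9×30 + 19×30 = 6200.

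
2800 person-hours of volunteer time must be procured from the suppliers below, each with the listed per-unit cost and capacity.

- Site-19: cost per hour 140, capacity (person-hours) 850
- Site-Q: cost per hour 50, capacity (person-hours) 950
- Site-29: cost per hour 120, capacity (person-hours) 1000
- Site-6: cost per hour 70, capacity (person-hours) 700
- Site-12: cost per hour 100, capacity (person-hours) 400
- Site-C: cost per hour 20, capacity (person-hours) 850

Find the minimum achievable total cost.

143500

Fill from the cheapest supplier first.
Take 850 from Site-C at 20 — need 1950 more.
Take 950 from Site-Q at 50 — need 1000 more.
Site-6 (70): use full 700 — 300 person-hours to go.
Site-12 (100): take the remaining 300 — done.
Site-29, Site-19: unused.
Cost = 850×20 + 950×50 + 700×70 + 300×100 = 143500.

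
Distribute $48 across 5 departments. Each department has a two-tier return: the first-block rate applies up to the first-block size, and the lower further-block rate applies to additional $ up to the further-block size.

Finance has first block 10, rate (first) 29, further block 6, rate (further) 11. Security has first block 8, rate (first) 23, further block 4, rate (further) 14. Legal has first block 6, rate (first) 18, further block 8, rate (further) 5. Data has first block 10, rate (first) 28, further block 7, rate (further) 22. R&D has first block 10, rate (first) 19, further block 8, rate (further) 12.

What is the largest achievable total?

1152

Order all 10 blocks by rate: Finance/first 29 > Data/first 28 > Security/first 23 > Data/second 22 > R&D/first 19 > Legal/first 18 > Security/second 14 > R&D/second 12 > Finance/second 11 > Legal/second 5.
Finance/first (29): +10 ; 38 left.
Data/first (28): +10 ; 28 left.
Fill Security first block (8 at 23) ; 20 left.
Data/second (22): +7 ; 13 left.
R&D/first (19): +10 ; 3 left.
3 remain; put them into Legal first at 18.
Total = 29×10 + 28×10 + 23×8 + 22×7 + 19×10 + 18×3 = 1152.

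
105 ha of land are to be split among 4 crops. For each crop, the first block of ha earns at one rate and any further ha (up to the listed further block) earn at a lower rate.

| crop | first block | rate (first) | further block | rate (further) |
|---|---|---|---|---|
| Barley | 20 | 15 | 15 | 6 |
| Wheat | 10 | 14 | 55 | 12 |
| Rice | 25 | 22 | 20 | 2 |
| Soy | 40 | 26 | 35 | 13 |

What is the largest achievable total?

2160

Treat each block as its own option and order by rate: Soy/tier1 26 > Rice/tier1 22 > Barley/tier1 15 > Wheat/tier1 14 > Soy/tier2 13 > Wheat/tier2 12 > Barley/tier2 6 > Rice/tier2 2.
Soy/tier1 (26): +40 — 65 left.
Rice/tier1 (22): +25 — 40 left.
Fill Barley tier1 block (20 at 15) — 20 left.
Wheat/tier1 (14): +10 — 10 left.
Soy/tier2: +10 of 35 at 13; pool empty.
Total = 26×40 + 22×25 + 15×20 + 14×10 + 13×10 = 2160.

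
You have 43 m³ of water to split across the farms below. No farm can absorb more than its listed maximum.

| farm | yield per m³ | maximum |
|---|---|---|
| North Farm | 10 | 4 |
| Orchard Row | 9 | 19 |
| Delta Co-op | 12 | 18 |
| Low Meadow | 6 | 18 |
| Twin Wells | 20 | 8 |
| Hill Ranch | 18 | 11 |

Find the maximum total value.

Order the farms by yield per m³: Twin Wells 20 > Hill Ranch 18 > Delta Co-op 12 > North Farm 10 > Orchard Row 9 > Low Meadow 6.
Give Twin Wells 8 to hit its cap of 8 — 35 left.
Hill Ranch takes 11 to reach its cap of 11 — 24 left.
Give Delta Co-op 18 to hit its cap of 18 — 6 left.
Give North Farm 4 to hit its cap of 4 — 2 left.
Only 2 left; Orchard Row takes them to reach 2.
Total = 10×4 + 9×2 + 12×18 + 20×8 + 18×11 = 632.

632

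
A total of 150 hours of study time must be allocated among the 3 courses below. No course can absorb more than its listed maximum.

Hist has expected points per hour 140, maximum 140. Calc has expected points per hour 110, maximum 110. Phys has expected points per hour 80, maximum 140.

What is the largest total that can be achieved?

Highest expected points per hour first: Hist 140 > Calc 110 > Phys 80.
Hist: +140 to 140 (cap) — 10 left.
Only 10 left; Calc takes them to reach 10.
Total = 140×140 + 110×10 = 20700.

20700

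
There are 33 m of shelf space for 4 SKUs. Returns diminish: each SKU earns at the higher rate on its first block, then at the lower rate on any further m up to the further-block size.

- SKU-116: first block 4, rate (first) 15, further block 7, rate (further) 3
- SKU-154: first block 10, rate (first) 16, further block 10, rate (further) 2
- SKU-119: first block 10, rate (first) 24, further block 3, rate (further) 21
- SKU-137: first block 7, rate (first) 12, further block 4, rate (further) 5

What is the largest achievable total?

595

Rank every tier by rate: SKU-119/T1 24 > SKU-119/T2 21 > SKU-154/T1 16 > SKU-116/T1 15 > SKU-137/T1 12 > SKU-137/T2 5 > SKU-116/T2 3 > SKU-154/T2 2.
Fill SKU-119 T1 block (10 at 24) — 23 left.
Fill SKU-119 T2 block (3 at 21) — 20 left.
SKU-154/T1 (16): +10 — 10 left.
Fill SKU-116 T1 block (4 at 15) — 6 left.
SKU-137/T1: +6 of 7 at 12; pool empty.
Total = 24×10 + 21×3 + 16×10 + 15×4 + 12×6 = 595.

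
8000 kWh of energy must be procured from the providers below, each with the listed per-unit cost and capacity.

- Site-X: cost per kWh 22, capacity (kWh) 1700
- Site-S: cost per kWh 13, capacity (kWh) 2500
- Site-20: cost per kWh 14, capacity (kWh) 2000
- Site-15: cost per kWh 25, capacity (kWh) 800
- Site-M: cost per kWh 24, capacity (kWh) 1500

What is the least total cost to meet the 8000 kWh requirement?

Use providers in increasing cost order.
Site-S at 13: take all 2500 kWh — 5500 still needed.
Take 2000 from Site-20 at 14 — need 3500 more.
Take 1700 from Site-X at 22 — need 1800 more.
Site-M at 24: take all 1500 kWh — 300 still needed.
Site-15 (25): take the remaining 300 — done.
Cost = 2500×13 + 2000×14 + 1700×22 + 1500×24 + 300×25 = 141400.

141400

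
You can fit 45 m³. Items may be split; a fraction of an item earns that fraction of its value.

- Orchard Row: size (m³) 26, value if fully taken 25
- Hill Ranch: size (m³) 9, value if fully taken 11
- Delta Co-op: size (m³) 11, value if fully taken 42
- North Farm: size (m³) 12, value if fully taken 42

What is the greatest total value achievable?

Rank by value-to-size ratio: Delta Co-op 42/11≈3.82, North Farm 42/12≈3.5, Hill Ranch 11/9≈1.22, Orchard Row 25/26≈0.962.
Take all of Delta Co-op (11 m³, value 42) — 34 m³ left.
All 12 m³ of North Farm fit (value 42) — 22 remain.
Take all of Hill Ranch (9 m³, value 11) — 13 m³ left.
Fill the last 13 m³ with part of Orchard Row: 13/26 of it earns 12.5.
Total value = 107.5.

107.5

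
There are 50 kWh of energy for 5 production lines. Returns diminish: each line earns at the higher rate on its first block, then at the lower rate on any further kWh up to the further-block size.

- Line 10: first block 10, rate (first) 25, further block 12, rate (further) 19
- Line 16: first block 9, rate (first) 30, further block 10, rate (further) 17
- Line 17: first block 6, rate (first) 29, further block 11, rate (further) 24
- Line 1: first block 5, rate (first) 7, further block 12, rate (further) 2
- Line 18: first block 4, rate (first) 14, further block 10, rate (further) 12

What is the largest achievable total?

1220

Treat each block as its own option and order by rate: Line 16/T1 30 > Line 17/T1 29 > Line 10/T1 25 > Line 17/T2 24 > Line 10/T2 19 > Line 16/T2 17 > Line 18/T1 14 > Line 18/T2 12 > Line 1/T1 7 > Line 1/T2 2.
Fill Line 16 T1 block (9 at 30) → 41 left.
Line 17 T1 at 29: fill all 6 → 35 left.
Line 10/T1 (25): +10 → 25 left.
Line 17/T2 (24): +11 → 14 left.
Fill Line 10 T2 block (12 at 19) → 2 left.
2 remain; put them into Line 16 T2 at 17.
Total = 30×9 + 29×6 + 25×10 + 24×11 + 19×12 + 17×2 = 1220.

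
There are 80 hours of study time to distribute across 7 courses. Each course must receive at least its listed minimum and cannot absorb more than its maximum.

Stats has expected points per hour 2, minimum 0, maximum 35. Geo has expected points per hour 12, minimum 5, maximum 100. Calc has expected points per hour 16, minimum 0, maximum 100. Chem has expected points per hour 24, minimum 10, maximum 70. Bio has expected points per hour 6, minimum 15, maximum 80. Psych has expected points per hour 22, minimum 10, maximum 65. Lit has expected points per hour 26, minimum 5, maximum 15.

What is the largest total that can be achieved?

Meeting every minimum uses 0+5+0+10+15+10+5 = 45 hours, leaving 35.
Rank by expected points per hour: Lit 26 > Chem 24 > Psych 22 > Calc 16 > Geo 12 > Bio 6 > Stats 2.
Lit takes 10 more to reach its cap of 15 → 25 left.
Chem has room for 60 more but only 25 remain, so it gets 35.
Total = 12×5 + 24×35 + 6×15 + 22×10 + 26×15 = 1600.

1600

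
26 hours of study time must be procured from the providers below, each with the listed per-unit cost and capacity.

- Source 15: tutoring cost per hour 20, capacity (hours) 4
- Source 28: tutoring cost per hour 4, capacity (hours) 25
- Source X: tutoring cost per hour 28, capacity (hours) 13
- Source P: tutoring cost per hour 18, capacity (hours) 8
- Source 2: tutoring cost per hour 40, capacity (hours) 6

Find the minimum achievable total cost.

Use providers in increasing cost order.
Source 28 (4): use full 25 → 1 hours to go.
Source P at 18: take 1 of its 8 → requirement met.
Source 15, Source X, Source 2: unused.
Cost = 25×4 + 1×18 = 118.

118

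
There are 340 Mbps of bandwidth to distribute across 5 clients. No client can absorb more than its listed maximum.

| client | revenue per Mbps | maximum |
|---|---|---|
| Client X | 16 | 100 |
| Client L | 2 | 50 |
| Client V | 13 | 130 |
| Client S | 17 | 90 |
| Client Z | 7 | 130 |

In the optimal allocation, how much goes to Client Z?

Highest revenue per Mbps first: Client S 17 > Client X 16 > Client V 13 > Client Z 7 > Client L 2.
Give Client S 90 to hit its cap of 90 — 250 left.
Client X: +100 to 100 (cap) — 150 left.
Give Client V 130 to hit its cap of 130 — 20 left.
Only 20 left; Client Z takes them to reach 20.

20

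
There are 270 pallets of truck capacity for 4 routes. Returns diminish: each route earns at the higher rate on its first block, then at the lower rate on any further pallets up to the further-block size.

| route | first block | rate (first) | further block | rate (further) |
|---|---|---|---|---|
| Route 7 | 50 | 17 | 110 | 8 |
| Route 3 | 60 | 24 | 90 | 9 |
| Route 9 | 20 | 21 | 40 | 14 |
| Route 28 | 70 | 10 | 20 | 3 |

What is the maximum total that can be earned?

Treat each block as its own option and order by rate: Route 3/first 24 > Route 9/first 21 > Route 7/first 17 > Route 9/second 14 > Route 28/first 10 > Route 3/second 9 > Route 7/second 8 > Route 28/second 3.
Route 3/first (24): +60 → 210 left.
Route 9/first (21): +20 → 190 left.
Route 7/first (17): +50 → 140 left.
Route 9/second (14): +40 → 100 left.
Route 28/first (10): +70 → 30 left.
Route 3/second: +30 of 90 at 9; pool empty.
Total = 24×60 + 21×20 + 17×50 + 14×40 + 10×70 + 9×30 = 4240.

4240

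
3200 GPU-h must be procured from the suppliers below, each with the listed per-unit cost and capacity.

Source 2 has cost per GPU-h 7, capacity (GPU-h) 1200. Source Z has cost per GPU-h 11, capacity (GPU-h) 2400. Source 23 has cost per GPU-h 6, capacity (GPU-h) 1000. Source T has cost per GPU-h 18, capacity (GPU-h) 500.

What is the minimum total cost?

Use suppliers in increasing cost order.
Take 1000 from Source 23 at 6 ; need 2200 more.
Take 1200 from Source 2 at 7 ; need 1000 more.
Take 1000 from Source Z at 11 to finish.
Source T: unused.
Cost = 1000×6 + 1200×7 + 1000×11 = 25400.

25400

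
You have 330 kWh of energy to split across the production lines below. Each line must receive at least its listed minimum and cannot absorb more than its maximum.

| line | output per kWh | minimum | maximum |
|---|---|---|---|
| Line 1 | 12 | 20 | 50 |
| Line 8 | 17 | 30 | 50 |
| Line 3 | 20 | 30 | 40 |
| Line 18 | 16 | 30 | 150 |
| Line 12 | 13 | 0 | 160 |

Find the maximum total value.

Meeting every minimum uses 20+30+30+30+0 = 110 kWh, leaving 220.
Order the production lines by output per kWh: Line 3 20 > Line 8 17 > Line 18 16 > Line 12 13 > Line 1 12.
Line 3: +10 to 40 (cap) — 210 left.
Line 8 takes 20 more to reach its cap of 50 — 190 left.
Line 18: +120 to 150 (cap) — 70 left.
Line 12: +70 (room for 160) → 70. Pool exhausted.
Total = 12×20 + 17×50 + 20×40 + 16×150 + 13×70 = 5200.

5200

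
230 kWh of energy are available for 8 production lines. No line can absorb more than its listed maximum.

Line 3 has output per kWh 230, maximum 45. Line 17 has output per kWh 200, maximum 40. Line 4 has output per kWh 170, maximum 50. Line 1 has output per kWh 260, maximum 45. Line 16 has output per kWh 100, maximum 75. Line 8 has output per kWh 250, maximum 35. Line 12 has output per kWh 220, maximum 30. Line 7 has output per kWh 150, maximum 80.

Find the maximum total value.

Highest output per kWh first: Line 1 260 > Line 8 250 > Line 3 230 > Line 12 220 > Line 17 200 > Line 4 170 > Line 7 150 > Line 16 100.
Give Line 1 45 to hit its cap of 45 ; 185 left.
Give Line 8 35 to hit its cap of 35 ; 150 left.
Give Line 3 45 to hit its cap of 45 ; 105 left.
Give Line 12 30 to hit its cap of 30 ; 75 left.
Give Line 17 40 to hit its cap of 40 ; 35 left.
Line 4 has room for 50 but only 35 remain, so it gets 35.
Total = 230×45 + 200×40 + 170×35 + 260×45 + 250×35 + 220×30 = 51350.

51350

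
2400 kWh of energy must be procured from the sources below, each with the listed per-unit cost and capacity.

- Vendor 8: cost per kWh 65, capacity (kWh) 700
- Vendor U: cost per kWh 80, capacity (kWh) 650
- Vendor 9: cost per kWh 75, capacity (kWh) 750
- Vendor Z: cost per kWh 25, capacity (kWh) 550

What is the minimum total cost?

147500

Cheapest first:
Take 550 from Vendor Z at 25 ; need 1850 more.
Take 700 from Vendor 8 at 65 ; need 1150 more.
Take 750 from Vendor 9 at 75 ; need 400 more.
Vendor U (80): take the remaining 400 ; done.
Cost = 550×25 + 700×65 + 750×75 + 400×80 = 147500.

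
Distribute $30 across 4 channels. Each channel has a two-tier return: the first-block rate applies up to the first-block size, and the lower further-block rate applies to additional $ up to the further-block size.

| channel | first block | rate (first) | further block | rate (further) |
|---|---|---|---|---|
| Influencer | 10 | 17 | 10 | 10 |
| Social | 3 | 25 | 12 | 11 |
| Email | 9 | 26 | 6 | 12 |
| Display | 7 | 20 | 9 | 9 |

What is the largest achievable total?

631

Rank every tier by rate: Email/first 26 > Social/first 25 > Display/first 20 > Influencer/first 17 > Email/second 12 > Social/second 11 > Influencer/second 10 > Display/second 9.
Email first at 26: fill all 9 → 21 left.
Fill Social first block (3 at 25) → 18 left.
Fill Display first block (7 at 20) → 11 left.
Fill Influencer first block (10 at 17) → 1 left.
Email/second: +1 of 6 at 12; pool empty.
Total = 26×9 + 25×3 + 20×7 + 17×10 + 12×1 = 631.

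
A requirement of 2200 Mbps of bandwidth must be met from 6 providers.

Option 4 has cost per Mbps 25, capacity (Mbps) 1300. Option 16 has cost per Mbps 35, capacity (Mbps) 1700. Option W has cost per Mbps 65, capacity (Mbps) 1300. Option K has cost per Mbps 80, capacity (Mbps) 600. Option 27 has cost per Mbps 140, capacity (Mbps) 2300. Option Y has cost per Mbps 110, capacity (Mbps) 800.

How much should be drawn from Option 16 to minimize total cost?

900

Use providers in increasing cost order.
Option 4 (25): use full 1300 ; 900 Mbps to go.
Option 16 (35): take the remaining 900 ; done.
Option W, Option K, Option Y, Option 27: unused.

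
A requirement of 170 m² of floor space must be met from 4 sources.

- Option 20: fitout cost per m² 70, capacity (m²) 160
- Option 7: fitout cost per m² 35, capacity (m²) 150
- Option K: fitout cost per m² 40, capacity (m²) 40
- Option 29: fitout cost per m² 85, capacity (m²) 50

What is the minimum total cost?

6050

Use sources in increasing cost order.
Option 7 (35): use full 150 — 20 m² to go.
Option K at 40: take 20 of its 40 — requirement met.
Option 20, Option 29: unused.
Cost = 150×35 + 20×40 = 6050.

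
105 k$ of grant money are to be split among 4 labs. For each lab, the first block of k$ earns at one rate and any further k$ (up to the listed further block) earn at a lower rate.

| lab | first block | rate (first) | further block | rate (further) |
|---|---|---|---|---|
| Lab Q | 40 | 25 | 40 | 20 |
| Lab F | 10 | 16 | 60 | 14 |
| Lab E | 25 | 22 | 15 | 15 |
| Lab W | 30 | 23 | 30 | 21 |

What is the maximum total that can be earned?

Treat each block as its own option and order by rate: Lab Q/first 25 > Lab W/first 23 > Lab E/first 22 > Lab W/second 21 > Lab Q/second 20 > Lab F/first 16 > Lab E/second 15 > Lab F/second 14.
Lab Q/first (25): +40 → 65 left.
Lab W/first (23): +30 → 35 left.
Lab E first at 22: fill all 25 → 10 left.
10 remain; put them into Lab W second at 21.
Total = 25×40 + 23×30 + 22×25 + 21×10 = 2450.

2450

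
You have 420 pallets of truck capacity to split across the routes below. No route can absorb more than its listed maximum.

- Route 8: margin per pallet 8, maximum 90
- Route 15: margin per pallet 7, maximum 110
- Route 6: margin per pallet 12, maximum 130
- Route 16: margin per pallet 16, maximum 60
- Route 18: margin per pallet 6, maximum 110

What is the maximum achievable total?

4190

Rank by margin per pallet: Route 16 16 > Route 6 12 > Route 8 8 > Route 15 7 > Route 18 6.
Give Route 16 60 to hit its cap of 60 ; 360 left.
Give Route 6 130 to hit its cap of 130 ; 230 left.
Give Route 8 90 to hit its cap of 90 ; 140 left.
Give Route 15 110 to hit its cap of 110 ; 30 left.
Route 18: +30 (room for 110) → 30. Pool exhausted.
Total = 8×90 + 7×110 + 12×130 + 16×60 + 6×30 = 4190.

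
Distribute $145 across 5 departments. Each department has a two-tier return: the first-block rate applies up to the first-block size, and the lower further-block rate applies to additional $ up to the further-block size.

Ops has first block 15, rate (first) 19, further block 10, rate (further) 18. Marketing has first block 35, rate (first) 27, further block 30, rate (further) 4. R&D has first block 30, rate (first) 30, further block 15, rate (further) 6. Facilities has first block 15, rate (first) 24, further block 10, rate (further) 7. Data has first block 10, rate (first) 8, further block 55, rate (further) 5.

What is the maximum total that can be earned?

Treat each block as its own option and order by rate: R&D/first 30 > Marketing/first 27 > Facilities/first 24 > Ops/first 19 > Ops/second 18 > Data/first 8 > Facilities/second 7 > R&D/second 6 > Data/second 5 > Marketing/second 4.
R&D/first (30): +30 → 115 left.
Marketing first at 27: fill all 35 → 80 left.
Facilities first at 24: fill all 15 → 65 left.
Ops first at 19: fill all 15 → 50 left.
Fill Ops second block (10 at 18) → 40 left.
Data first at 8: fill all 10 → 30 left.
Facilities second at 7: fill all 10 → 20 left.
R&D/second (6): +15 → 5 left.
Data second at 5: only 5 left, fill 5.
Total = 30×30 + 27×35 + 24×15 + 19×15 + 18×10 + 8×10 + 7×10 + 6×15 + 5×5 = 2935.

2935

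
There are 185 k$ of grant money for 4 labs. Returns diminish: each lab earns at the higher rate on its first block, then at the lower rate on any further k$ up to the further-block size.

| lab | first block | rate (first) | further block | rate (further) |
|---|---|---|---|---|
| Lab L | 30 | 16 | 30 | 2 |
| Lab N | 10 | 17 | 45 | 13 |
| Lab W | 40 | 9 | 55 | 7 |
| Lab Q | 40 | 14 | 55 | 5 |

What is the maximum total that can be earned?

2295

Treat each block as its own option and order by rate: Lab N/first 17 > Lab L/first 16 > Lab Q/first 14 > Lab N/second 13 > Lab W/first 9 > Lab W/second 7 > Lab Q/second 5 > Lab L/second 2.
Lab N first at 17: fill all 10 ; 175 left.
Lab L/first (16): +30 ; 145 left.
Fill Lab Q first block (40 at 14) ; 105 left.
Lab N second at 13: fill all 45 ; 60 left.
Lab W/first (9): +40 ; 20 left.
Lab W second at 7: only 20 left, fill 20.
Total = 17×10 + 16×30 + 14×40 + 13×45 + 9×40 + 7×20 = 2295.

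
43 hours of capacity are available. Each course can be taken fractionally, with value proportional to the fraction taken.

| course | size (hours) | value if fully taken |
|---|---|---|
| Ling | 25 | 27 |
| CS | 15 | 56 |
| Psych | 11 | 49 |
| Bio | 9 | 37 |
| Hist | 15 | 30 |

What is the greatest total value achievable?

Sort by value density: Psych 49/11≈4.45, Bio 37/9≈4.11, CS 56/15≈3.73, Hist 30/15≈2, Ling 27/25≈1.08.
Take all of Psych (11 hours, value 49) — 32 hours left.
Bio: take in full, 9 hours for value 37 — 23 left.
CS: take in full, 15 hours for value 56 — 8 left.
Fill the last 8 hours with part of Hist: 8/15 of it earns 16.
Total value = 158.

158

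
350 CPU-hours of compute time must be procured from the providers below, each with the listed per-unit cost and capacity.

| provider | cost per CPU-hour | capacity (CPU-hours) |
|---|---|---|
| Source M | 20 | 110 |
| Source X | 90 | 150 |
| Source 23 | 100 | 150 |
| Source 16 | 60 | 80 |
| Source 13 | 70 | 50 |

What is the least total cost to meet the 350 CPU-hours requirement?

Fill from the cheapest provider first.
Take 110 from Source M at 20 → need 240 more.
Take 80 from Source 16 at 60 → need 160 more.
Source 13 (70): use full 50 → 110 CPU-hours to go.
Source X (90): take the remaining 110 → done.
Source 23: unused.
Cost = 110×20 + 80×60 + 50×70 + 110×90 = 20400.

20400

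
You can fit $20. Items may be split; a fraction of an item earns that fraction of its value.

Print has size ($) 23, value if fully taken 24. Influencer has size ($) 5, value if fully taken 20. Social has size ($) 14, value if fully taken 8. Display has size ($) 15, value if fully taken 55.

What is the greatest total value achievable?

75

Best value per unit of size first: Influencer 20/5≈4, Display 55/15≈3.67, Print 24/23≈1.04, Social 8/14≈0.571.
All 5 $ of Influencer fit (value 20) — 15 remain.
All 15 $ of Display fit (value 55) — 0 remain.
Total value = 75.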